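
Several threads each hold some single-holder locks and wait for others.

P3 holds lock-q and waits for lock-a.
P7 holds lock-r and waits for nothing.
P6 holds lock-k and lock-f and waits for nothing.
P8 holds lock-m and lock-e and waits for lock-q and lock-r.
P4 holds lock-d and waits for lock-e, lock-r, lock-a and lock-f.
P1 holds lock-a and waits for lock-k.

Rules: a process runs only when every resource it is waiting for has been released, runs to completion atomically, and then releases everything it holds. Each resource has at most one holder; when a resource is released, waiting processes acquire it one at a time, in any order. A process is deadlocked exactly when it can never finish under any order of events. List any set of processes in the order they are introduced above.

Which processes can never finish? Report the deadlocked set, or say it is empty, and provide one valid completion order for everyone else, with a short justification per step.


No process is deadlocked.
Key observation: there is no circular wait here — follow any chain and it reaches a process that is free to run now.
One completion order for the rest: P6, P1, P3, P7, P8, P4.
Verifying each step:
  P6 waits on nothing -> runs at once and releases lock-k and lock-f
  run P1 (all its waits — lock-k — are resolved); releases lock-a
  run P3 (all its waits — lock-a — are resolved); releases lock-q
  P7 waits on nothing -> runs at once and releases lock-r
  run P8 (all its waits — lock-q and lock-r — are resolved); releases lock-m and lock-e
  run P4 (all its waits — lock-e, lock-r, lock-a and lock-f — are resolved); releases lock-d


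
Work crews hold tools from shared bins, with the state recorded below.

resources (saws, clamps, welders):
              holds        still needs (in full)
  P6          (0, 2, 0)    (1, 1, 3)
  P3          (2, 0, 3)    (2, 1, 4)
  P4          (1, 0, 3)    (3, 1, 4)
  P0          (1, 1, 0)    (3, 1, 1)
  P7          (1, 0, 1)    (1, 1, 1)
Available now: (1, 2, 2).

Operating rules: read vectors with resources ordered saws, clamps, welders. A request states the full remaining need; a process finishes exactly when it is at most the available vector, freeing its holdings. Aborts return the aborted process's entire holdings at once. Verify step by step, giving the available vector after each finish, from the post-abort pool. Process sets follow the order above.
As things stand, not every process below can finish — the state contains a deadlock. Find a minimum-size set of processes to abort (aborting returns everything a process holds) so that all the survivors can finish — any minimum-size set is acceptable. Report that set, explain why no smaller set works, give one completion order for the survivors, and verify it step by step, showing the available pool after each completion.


The answer: abort P4.
Key observation: the returned (1, 0, 3) from P4 is what brings P3 — unrunnable before, under any order — into play at step 1.
No smaller set exists: with zero aborts the deadlock remains.
The survivors complete as P3, P6, P0, P7. Walking it through (starting from the post-abort pool):
  pool = (2, 2, 5)
  P3: need (2, 1, 4) fits (2, 2, 5); releases (2, 0, 3), pool now (4, 2, 8)
  P6: need (1, 1, 3) fits (4, 2, 8); releases (0, 2, 0), pool now (4, 4, 8)
  P0: need (3, 1, 1) fits (4, 4, 8); releases (1, 1, 0), pool now (5, 5, 8)
  P7: need (1, 1, 1) fits (5, 5, 8); releases (1, 0, 1), pool now (6, 5, 9)


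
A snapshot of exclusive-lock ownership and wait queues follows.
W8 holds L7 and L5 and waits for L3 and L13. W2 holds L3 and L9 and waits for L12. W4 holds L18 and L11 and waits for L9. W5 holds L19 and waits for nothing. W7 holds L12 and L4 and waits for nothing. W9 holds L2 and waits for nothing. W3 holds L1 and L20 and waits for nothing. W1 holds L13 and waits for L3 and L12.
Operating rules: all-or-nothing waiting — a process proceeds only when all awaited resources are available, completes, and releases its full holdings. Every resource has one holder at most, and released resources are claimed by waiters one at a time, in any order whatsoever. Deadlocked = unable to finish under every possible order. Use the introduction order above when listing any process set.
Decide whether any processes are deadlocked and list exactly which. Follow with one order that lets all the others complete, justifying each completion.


The deadlocked set is empty.
Key observation: there is no circular wait here — follow any chain and it reaches a process that is free to run now.
One completion order for the rest: W5, W7, W2, W3, W1, W9, W4, W8.
Verifying each step:
  W5: no waits; runs immediately, freeing L19
  W7: no waits; runs immediately, freeing L12 and L4
  run W2 (all its waits — L12 — are resolved); releases L3 and L9
  W3: no waits; runs immediately, freeing L1 and L20
  run W1 (all its waits — L3 and L12 — are resolved); releases L13
  W9: no waits; runs immediately, freeing L2
  run W4 (all its waits — L9 — are resolved); releases L18 and L11
  run W8 (all its waits — L3 and L13 — are resolved); releases L7 and L5


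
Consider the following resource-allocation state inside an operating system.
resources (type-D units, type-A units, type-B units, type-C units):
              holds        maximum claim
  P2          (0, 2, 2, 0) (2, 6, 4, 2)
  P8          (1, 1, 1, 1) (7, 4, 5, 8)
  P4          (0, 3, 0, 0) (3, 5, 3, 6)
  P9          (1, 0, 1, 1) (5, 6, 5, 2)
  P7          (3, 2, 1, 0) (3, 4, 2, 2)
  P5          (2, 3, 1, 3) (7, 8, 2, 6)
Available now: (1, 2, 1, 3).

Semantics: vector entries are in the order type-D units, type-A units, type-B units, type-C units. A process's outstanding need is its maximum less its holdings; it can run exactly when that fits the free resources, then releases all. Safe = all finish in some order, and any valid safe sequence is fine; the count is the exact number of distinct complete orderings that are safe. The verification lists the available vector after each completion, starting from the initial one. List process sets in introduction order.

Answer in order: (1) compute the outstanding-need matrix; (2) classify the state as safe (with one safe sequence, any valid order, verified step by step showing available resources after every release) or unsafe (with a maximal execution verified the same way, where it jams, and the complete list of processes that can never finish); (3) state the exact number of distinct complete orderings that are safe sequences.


(1) Remaining need (order type-D units, type-A units, type-B units, type-C units):
  P2: (2, 4, 2, 2)
  P8: (6, 3, 4, 7)
  P4: (3, 2, 3, 6)
  P9: (4, 6, 4, 1)
  P7: (0, 2, 1, 2)
  P5: (5, 5, 1, 3)
(2) SAFE. One safe sequence: P7, P2, P9, P5, P4, P8.
Key observation: reading the order forward, P7 is the first process whose need (0, 2, 1, 2) meets the free pool (1, 2, 1, 3) exactly on a resource it requests.
Check, step by step:
  pool = (1, 2, 1, 3)
  run P7 (needs (0, 2, 1, 2), free (1, 2, 1, 3)); after release of (3, 2, 1, 0) the pool is (4, 4, 2, 3)
  run P2 (needs (2, 4, 2, 2), free (4, 4, 2, 3)); after release of (0, 2, 2, 0) the pool is (4, 6, 4, 3)
  run P9 (needs (4, 6, 4, 1), free (4, 6, 4, 3)); after release of (1, 0, 1, 1) the pool is (5, 6, 5, 4)
  run P5 (needs (5, 5, 1, 3), free (5, 6, 5, 4)); after release of (2, 3, 1, 3) the pool is (7, 9, 6, 7)
  run P4 (needs (3, 2, 3, 6), free (7, 9, 6, 7)); after release of (0, 3, 0, 0) the pool is (7, 12, 6, 7)
  run P8 (needs (6, 3, 4, 7), free (7, 12, 6, 7)); after release of (1, 1, 1, 1) the pool is (8, 13, 7, 8)
(3) The exact count: 2 of the possible complete orderings are safe sequences.


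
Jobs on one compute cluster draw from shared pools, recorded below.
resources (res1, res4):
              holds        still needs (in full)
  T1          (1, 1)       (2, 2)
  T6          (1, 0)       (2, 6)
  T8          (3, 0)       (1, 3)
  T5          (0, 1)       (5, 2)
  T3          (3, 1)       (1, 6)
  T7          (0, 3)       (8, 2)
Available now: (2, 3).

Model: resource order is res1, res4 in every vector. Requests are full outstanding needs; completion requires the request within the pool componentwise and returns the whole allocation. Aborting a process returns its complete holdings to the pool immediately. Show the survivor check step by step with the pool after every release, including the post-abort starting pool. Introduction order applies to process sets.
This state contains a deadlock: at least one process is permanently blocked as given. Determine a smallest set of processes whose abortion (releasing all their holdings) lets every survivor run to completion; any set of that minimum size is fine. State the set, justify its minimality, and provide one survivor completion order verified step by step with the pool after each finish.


The answer: abort T3.
Key observation: the deadlocked T7 becomes finishable only because T3 released (3, 1); it completes at step 3 below.
Why nothing smaller works: aborting no one leaves the state deadlocked as given.
Survivors finish in the order: T1, T8, T7, T6, T5. Check, step by step (pool after the aborts first):
  pool = (5, 4)
  T1 needs (2, 2) <= (5, 4) -> finishes; pool += (1, 1) = (6, 5)
  T8 needs (1, 3) <= (6, 5) -> finishes; pool += (3, 0) = (9, 5)
  T7 needs (8, 2) <= (9, 5) -> finishes; pool += (0, 3) = (9, 8)
  T6 needs (2, 6) <= (9, 8) -> finishes; pool += (1, 0) = (10, 8)
  T5 needs (5, 2) <= (10, 8) -> finishes; pool += (0, 1) = (10, 9)


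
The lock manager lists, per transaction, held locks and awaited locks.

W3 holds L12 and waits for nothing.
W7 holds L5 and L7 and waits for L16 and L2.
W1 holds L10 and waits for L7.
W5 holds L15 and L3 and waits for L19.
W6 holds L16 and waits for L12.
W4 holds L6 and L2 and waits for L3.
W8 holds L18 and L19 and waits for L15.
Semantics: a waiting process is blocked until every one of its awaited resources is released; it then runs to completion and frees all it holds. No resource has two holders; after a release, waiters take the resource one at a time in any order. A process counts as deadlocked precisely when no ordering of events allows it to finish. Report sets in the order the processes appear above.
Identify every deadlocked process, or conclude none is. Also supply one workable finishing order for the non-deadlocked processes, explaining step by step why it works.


Deadlocked: W7, W1, W5, W4 and W8.
Key observation: along W5 -> W8 -> W5, each member waits on what the next one holds — a deadlock; W7, W1 and W4 wait into the deadlock from upstream.
A valid finishing order for the others: W3, W6.
Walking it through:
  W3 waits on nothing -> runs at once and releases L12
  run W6 (all its waits — L12 — are resolved); releases L16


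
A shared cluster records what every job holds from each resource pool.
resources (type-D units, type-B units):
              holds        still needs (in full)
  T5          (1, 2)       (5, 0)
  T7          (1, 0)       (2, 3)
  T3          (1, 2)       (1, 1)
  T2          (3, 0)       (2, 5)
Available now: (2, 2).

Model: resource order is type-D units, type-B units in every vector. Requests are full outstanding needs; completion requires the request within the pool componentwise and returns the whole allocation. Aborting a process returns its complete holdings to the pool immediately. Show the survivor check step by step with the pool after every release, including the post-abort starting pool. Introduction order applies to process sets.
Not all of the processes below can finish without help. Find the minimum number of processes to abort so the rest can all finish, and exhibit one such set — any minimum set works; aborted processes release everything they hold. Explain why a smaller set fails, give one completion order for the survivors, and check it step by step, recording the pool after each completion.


Minimum abort set: T2.
Key observation: T5 could never have finished before the abort; with (3, 0) returned by T2, it fits at step 2.
Why nothing smaller works: aborting no one leaves the state deadlocked as given.
Survivors finish in the order: T3, T5, T7. Check, step by step (pool after the aborts first):
  pool = (5, 2)
  run T3 (needs (1, 1), free (5, 2)); after release of (1, 2) the pool is (6, 4)
  run T5 (needs (5, 0), free (6, 4)); after release of (1, 2) the pool is (7, 6)
  run T7 (needs (2, 3), free (7, 6)); after release of (1, 0) the pool is (8, 6)


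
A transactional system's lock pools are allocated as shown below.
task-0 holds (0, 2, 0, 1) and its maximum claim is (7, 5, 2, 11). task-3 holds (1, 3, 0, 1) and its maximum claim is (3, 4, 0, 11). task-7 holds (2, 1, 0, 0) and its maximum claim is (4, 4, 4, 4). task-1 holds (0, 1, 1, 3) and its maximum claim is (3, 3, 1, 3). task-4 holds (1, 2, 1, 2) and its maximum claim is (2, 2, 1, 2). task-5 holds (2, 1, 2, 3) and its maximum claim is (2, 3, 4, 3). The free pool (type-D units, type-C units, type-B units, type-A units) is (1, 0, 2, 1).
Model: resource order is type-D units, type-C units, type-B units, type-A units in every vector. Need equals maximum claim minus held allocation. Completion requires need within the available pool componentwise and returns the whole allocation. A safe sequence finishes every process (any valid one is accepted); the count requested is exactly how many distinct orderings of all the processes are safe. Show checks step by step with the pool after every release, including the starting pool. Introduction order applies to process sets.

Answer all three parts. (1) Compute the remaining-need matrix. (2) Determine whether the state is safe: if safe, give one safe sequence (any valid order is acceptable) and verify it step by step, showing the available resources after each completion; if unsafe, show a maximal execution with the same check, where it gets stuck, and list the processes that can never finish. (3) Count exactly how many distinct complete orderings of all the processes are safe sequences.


(1) Outstanding need per process (order type-D units, type-C units, type-B units, type-A units):
  task-0: (7, 3, 2, 10)
  task-3: (2, 1, 0, 10)
  task-7: (2, 3, 4, 4)
  task-1: (3, 2, 0, 0)
  task-4: (1, 0, 0, 0)
  task-5: (0, 2, 2, 0)
(2) The state is UNSAFE.
Key observation: no order helps: past task-4, task-5, task-1, task-7, the free pool tops out at (6, 5, 6, 9), below what each blocked process needs in type-A units.
The run task-4, task-5, task-1, task-7 cannot be extended any further. Verifying each step:
  pool = (1, 0, 2, 1)
  task-4 needs (1, 0, 0, 0) <= (1, 0, 2, 1) -> finishes; pool += (1, 2, 1, 2) = (2, 2, 3, 3)
  task-5 needs (0, 2, 2, 0) <= (2, 2, 3, 3) -> finishes; pool += (2, 1, 2, 3) = (4, 3, 5, 6)
  task-1 needs (3, 2, 0, 0) <= (4, 3, 5, 6) -> finishes; pool += (0, 1, 1, 3) = (4, 4, 6, 9)
  task-7 needs (2, 3, 4, 4) <= (4, 4, 6, 9) -> finishes; pool += (2, 1, 0, 0) = (6, 5, 6, 9)
  blocked: task-0 wants (7, 3, 2, 10), pool (6, 5, 6, 9) — not enough type-D units and type-A units
  blocked: task-3 wants (2, 1, 0, 10), pool (6, 5, 6, 9) — not enough type-A units
Never able to finish: task-0 and task-3.
(3) Precisely 0 of the possible complete orderings are safe sequences.


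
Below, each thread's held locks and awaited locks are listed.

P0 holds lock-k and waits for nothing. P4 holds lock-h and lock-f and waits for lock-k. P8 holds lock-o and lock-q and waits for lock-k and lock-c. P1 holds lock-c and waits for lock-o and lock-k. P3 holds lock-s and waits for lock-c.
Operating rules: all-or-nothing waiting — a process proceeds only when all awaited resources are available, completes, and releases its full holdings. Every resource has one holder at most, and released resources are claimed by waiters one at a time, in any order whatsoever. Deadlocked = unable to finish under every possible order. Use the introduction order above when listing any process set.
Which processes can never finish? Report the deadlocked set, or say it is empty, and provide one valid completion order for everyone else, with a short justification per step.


The deadlocked set is P8, P1 and P3.
Key observation: P8 -> P1 -> P8 is a circular wait — nothing in it can go first; P3 waits into the deadlock from upstream.
A valid finishing order for the others: P0, P4.
Walking it through:
  P0: no waits; runs immediately, freeing lock-k
  P4 waits on lock-k — all released -> runs and releases lock-h and lock-f


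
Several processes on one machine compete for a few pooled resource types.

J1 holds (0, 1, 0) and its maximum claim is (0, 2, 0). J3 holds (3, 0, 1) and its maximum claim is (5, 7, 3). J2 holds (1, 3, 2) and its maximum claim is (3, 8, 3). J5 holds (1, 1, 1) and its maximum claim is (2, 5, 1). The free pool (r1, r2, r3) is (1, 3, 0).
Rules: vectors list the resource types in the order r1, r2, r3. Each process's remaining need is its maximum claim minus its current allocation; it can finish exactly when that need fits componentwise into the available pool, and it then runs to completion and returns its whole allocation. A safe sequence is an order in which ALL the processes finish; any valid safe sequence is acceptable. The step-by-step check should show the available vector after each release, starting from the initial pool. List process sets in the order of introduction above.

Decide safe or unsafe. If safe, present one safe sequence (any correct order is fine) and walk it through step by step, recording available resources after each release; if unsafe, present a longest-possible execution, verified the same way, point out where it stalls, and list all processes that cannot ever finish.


SAFE — a valid safe sequence is J1, J5, J2, J3.
Key observation: J5 is the earliest step where a requested resource binds exactly: need (1, 4, 0), pool (1, 4, 0) at its turn.
Step-by-step check:
  pool = (1, 3, 0)
  J1: need (0, 1, 0) fits (1, 3, 0); releases (0, 1, 0), pool now (1, 4, 0)
  J5: need (1, 4, 0) fits (1, 4, 0); releases (1, 1, 1), pool now (2, 5, 1)
  J2: need (2, 5, 1) fits (2, 5, 1); releases (1, 3, 2), pool now (3, 8, 3)
  J3: need (2, 7, 2) fits (3, 8, 3); releases (3, 0, 1), pool now (6, 8, 4)


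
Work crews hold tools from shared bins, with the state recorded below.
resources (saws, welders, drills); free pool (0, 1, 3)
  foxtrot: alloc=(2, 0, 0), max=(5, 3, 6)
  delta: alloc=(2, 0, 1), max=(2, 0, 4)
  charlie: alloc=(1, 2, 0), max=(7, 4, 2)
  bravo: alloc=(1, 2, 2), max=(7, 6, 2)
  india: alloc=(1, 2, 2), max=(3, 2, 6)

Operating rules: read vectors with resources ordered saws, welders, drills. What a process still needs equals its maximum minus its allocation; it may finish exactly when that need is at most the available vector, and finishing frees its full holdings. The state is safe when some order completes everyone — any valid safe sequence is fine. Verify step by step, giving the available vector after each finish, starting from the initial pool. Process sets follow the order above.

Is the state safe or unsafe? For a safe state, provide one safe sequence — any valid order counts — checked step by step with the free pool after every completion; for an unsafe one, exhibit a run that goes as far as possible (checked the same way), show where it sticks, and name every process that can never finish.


UNSAFE.
Key observation: after delta, india, foxtrot complete, (5, 3, 6) is the best the pool ever gets, yet each leftover process wants more saws.
A maximal execution: delta, india, foxtrot — then nothing else fits. Verifying each step:
  pool = (0, 1, 3)
  delta needs (0, 0, 3) <= (0, 1, 3) -> finishes; pool += (2, 0, 1) = (2, 1, 4)
  india needs (2, 0, 4) <= (2, 1, 4) -> finishes; pool += (1, 2, 2) = (3, 3, 6)
  foxtrot needs (3, 3, 6) <= (3, 3, 6) -> finishes; pool += (2, 0, 0) = (5, 3, 6)
  charlie still needs (6, 2, 2) but only (5, 3, 6) is free — short on saws
  bravo still needs (6, 4, 0) but only (5, 3, 6) is free — short on saws and welders
Processes that can never finish: charlie and bravo.


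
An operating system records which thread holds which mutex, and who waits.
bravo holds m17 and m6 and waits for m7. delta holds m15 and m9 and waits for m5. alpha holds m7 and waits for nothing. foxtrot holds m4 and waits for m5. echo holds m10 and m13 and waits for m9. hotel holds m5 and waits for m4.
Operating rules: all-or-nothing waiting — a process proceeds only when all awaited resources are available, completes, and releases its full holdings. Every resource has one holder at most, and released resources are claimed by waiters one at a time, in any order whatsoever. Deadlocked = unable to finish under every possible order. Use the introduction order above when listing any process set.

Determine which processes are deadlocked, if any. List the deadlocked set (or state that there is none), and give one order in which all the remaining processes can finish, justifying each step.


The deadlocked set is delta, foxtrot, echo and hotel.
Key observation: the knot is the closed ring of waits hotel -> foxtrot -> hotel; delta and echo wait into the deadlock from upstream.
One completion order for the rest: alpha, bravo.
Step-by-step check:
  alpha: no waits; runs immediately, freeing m7
  bravo: everything it awaited (m7) is free; runs, freeing m17 and m6


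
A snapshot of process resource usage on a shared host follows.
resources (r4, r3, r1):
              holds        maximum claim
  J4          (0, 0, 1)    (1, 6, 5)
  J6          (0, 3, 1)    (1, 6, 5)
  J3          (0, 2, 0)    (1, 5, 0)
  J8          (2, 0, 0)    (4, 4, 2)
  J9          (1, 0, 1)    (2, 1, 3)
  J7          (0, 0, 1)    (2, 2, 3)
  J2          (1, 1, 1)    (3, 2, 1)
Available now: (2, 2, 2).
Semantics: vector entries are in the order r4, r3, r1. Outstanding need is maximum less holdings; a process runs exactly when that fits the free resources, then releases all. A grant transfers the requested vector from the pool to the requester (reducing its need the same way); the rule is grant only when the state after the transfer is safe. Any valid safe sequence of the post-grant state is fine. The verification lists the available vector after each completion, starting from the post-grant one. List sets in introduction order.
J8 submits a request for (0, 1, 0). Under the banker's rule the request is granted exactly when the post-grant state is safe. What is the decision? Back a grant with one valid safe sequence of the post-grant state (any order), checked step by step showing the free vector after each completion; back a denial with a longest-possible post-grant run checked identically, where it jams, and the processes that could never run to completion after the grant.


DENY — the pretend-granted state is unsafe.
Key observation: r3 is the bottleneck — with J2, J9, J7 done the pool holds (4, 2, 5), short of every remaining need.
On the post-grant state, J2, J9, J7 is a maximal run — nothing extends it. Step-by-step check:
  pool = (2, 1, 2)
  J2 needs (2, 1, 0) <= (2, 1, 2) -> finishes; pool += (1, 1, 1) = (3, 2, 3)
  J9 needs (1, 1, 2) <= (3, 2, 3) -> finishes; pool += (1, 0, 1) = (4, 2, 4)
  J7 needs (2, 2, 2) <= (4, 2, 4) -> finishes; pool += (0, 0, 1) = (4, 2, 5)
  J4 still needs (1, 6, 4) but only (4, 2, 5) is free — short on r3
  J6 still needs (1, 3, 4) but only (4, 2, 5) is free — short on r3
  J3 still needs (1, 3, 0) but only (4, 2, 5) is free — short on r3
  J8 still needs (2, 3, 2) but only (4, 2, 5) is free — short on r3
Had the request been granted, J4, J6, J3 and J8 could never finish.


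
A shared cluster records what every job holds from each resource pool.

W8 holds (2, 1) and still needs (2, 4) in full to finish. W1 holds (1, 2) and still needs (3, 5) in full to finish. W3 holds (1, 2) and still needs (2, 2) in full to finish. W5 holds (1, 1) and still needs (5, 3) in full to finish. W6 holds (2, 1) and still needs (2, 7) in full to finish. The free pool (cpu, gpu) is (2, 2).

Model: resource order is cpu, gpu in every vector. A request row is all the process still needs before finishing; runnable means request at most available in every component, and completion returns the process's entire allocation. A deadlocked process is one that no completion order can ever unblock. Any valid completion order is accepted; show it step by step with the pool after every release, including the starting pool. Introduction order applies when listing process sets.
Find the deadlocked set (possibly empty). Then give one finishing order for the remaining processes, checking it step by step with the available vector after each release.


The deadlocked set is empty.
Key observation: beginning at W3, releases accumulate fast enough that every process eventually fits.
The rest can finish in the order W3, W8, W1, W6, W5. Verifying each step:
  pool = (2, 2)
  W3 needs (2, 2) <= (2, 2) -> finishes; pool += (1, 2) = (3, 4)
  W8 needs (2, 4) <= (3, 4) -> finishes; pool += (2, 1) = (5, 5)
  W1 needs (3, 5) <= (5, 5) -> finishes; pool += (1, 2) = (6, 7)
  W6 needs (2, 7) <= (6, 7) -> finishes; pool += (2, 1) = (8, 8)
  W5 needs (5, 3) <= (8, 8) -> finishes; pool += (1, 1) = (9, 9)


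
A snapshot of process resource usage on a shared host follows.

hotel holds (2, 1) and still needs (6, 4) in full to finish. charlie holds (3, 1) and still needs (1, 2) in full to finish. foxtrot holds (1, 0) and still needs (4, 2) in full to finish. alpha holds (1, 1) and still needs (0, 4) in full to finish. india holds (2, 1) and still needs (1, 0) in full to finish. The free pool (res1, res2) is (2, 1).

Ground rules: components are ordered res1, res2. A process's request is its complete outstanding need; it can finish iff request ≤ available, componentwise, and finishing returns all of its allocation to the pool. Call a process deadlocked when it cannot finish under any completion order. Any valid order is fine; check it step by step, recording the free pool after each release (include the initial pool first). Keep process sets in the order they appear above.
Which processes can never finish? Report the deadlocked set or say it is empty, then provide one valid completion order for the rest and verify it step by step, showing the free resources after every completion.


Deadlocked: hotel and alpha.
Key observation: after india, foxtrot, charlie complete, (8, 3) is the best the pool ever gets, yet each leftover process wants more res2.
The rest can finish in the order india, foxtrot, charlie. Walking it through:
  pool = (2, 1)
  india needs (1, 0) <= (2, 1) -> finishes; pool += (2, 1) = (4, 2)
  foxtrot needs (4, 2) <= (4, 2) -> finishes; pool += (1, 0) = (5, 2)
  charlie needs (1, 2) <= (5, 2) -> finishes; pool += (3, 1) = (8, 3)
None of the blocked processes ever fits:
  hotel still needs (6, 4) but only (8, 3) is free — short on res2
  alpha still needs (0, 4) but only (8, 3) is free — short on res2


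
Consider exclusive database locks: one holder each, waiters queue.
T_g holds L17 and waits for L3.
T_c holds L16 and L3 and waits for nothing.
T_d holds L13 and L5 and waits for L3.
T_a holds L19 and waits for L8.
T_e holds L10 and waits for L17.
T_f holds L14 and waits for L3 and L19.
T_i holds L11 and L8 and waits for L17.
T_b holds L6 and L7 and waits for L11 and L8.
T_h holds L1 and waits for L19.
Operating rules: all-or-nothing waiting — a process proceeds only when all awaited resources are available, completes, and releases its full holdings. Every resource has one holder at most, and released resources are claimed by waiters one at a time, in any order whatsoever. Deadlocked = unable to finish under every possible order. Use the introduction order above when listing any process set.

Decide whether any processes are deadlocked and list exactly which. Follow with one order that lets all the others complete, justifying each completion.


No process is deadlocked.
Key observation: there is no circular wait here — follow any chain and it reaches a process that is free to run now.
The rest can finish in the order T_c, T_g, T_i, T_a, T_f, T_h, T_d, T_b, T_e.
Walking it through:
  T_c waits on nothing -> runs at once and releases L16 and L3
  T_g waits on L3 — all released -> runs and releases L17
  T_i waits on L17 — all released -> runs and releases L11 and L8
  T_a waits on L8 — all released -> runs and releases L19
  T_f waits on L3 and L19 — all released -> runs and releases L14
  T_h waits on L19 — all released -> runs and releases L1
  T_d waits on L3 — all released -> runs and releases L13 and L5
  T_b waits on L11 and L8 — all released -> runs and releases L6 and L7
  T_e waits on L17 — all released -> runs and releases L10


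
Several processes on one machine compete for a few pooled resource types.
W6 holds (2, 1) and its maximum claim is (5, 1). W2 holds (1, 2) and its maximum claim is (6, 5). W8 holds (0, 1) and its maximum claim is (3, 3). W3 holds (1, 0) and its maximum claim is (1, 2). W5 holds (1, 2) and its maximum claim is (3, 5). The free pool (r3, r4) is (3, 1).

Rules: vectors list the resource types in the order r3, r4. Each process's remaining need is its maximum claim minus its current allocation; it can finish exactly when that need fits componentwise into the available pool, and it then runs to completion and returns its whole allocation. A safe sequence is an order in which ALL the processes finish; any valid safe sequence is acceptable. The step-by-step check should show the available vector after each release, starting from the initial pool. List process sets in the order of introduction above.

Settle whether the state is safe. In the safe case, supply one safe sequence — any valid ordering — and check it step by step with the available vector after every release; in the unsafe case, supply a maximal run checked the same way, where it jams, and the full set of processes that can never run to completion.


SAFE — a valid safe sequence is W6, W8, W3, W5, W2.
Key observation: W6 marks the first exact bind of the order: its need (3, 0) fits the free (3, 1) with zero slack on a requested resource.
Step-by-step check:
  pool = (3, 1)
  W6: need (3, 0) fits (3, 1); releases (2, 1), pool now (5, 2)
  W8: need (3, 2) fits (5, 2); releases (0, 1), pool now (5, 3)
  W3: need (0, 2) fits (5, 3); releases (1, 0), pool now (6, 3)
  W5: need (2, 3) fits (6, 3); releases (1, 2), pool now (7, 5)
  W2: need (5, 3) fits (7, 5); releases (1, 2), pool now (8, 7)


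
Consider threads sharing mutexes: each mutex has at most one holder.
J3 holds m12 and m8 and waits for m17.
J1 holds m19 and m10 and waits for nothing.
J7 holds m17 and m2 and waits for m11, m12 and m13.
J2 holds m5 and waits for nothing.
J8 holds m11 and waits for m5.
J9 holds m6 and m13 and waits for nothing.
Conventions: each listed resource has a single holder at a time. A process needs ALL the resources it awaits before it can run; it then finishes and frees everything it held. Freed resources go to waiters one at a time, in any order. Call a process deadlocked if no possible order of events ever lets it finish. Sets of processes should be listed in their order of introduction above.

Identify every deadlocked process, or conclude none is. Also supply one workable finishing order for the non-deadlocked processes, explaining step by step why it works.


The deadlocked set is J3 and J7.
Key observation: the waits loop around J3 -> J7 -> J3 with no way out; no other process is dragged down with it.
A valid finishing order for the others: J2, J1, J9, J8.
Walking it through:
  J2: no waits; runs immediately, freeing m5
  J1: no waits; runs immediately, freeing m19 and m10
  J9: no waits; runs immediately, freeing m6 and m13
  J8: everything it awaited (m5) is free; runs, freeing m11


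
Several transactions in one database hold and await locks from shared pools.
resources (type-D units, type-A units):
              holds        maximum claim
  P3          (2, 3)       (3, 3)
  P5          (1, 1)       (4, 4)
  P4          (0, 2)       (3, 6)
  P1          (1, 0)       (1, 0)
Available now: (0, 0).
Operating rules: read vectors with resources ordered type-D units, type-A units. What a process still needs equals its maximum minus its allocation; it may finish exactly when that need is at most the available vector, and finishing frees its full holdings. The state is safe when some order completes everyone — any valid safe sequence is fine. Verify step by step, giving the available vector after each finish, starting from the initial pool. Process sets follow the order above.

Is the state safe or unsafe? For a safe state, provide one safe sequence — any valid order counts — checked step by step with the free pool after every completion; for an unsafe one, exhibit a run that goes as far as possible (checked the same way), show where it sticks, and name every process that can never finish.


SAFE — a valid safe sequence is P1, P3, P5, P4.
Key observation: the first exact fit in this order is P3 — it needs (1, 0) with (1, 0) free, meeting a requested resource to the last unit.
Step-by-step check:
  pool = (0, 0)
  P1 needs (0, 0) <= (0, 0) -> finishes; pool += (1, 0) = (1, 0)
  P3 needs (1, 0) <= (1, 0) -> finishes; pool += (2, 3) = (3, 3)
  P5 needs (3, 3) <= (3, 3) -> finishes; pool += (1, 1) = (4, 4)
  P4 needs (3, 4) <= (4, 4) -> finishes; pool += (0, 2) = (4, 6)


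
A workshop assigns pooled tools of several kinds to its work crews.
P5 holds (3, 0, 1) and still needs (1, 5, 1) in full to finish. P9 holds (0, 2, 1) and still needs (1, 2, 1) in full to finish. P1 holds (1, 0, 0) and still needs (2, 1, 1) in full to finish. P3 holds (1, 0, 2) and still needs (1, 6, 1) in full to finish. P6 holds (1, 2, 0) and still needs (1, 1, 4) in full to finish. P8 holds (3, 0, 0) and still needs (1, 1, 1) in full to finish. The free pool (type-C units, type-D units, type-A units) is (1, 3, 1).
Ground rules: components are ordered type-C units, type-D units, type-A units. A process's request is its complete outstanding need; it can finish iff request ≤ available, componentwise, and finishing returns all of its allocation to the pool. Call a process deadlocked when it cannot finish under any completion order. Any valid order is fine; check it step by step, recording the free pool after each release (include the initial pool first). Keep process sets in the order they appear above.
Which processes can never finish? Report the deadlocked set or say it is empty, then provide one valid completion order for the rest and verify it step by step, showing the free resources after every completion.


Deadlocked set: P3 and P6.
Key observation: after P8, P9, P5, P1 the pool peaks at (8, 5, 3), and each blocked process is short somewhere: P3 on type-D units; P6 on type-A units.
One completion order for the rest: P8, P9, P5, P1. Verifying each step:
  pool = (1, 3, 1)
  run P8 (needs (1, 1, 1), free (1, 3, 1)); after release of (3, 0, 0) the pool is (4, 3, 1)
  run P9 (needs (1, 2, 1), free (4, 3, 1)); after release of (0, 2, 1) the pool is (4, 5, 2)
  run P5 (needs (1, 5, 1), free (4, 5, 2)); after release of (3, 0, 1) the pool is (7, 5, 3)
  run P1 (needs (2, 1, 1), free (7, 5, 3)); after release of (1, 0, 0) the pool is (8, 5, 3)
None of the blocked processes ever fits:
  P3 still needs (1, 6, 1) but only (8, 5, 3) is free — short on type-D units
  P6 still needs (1, 1, 4) but only (8, 5, 3) is free — short on type-A units


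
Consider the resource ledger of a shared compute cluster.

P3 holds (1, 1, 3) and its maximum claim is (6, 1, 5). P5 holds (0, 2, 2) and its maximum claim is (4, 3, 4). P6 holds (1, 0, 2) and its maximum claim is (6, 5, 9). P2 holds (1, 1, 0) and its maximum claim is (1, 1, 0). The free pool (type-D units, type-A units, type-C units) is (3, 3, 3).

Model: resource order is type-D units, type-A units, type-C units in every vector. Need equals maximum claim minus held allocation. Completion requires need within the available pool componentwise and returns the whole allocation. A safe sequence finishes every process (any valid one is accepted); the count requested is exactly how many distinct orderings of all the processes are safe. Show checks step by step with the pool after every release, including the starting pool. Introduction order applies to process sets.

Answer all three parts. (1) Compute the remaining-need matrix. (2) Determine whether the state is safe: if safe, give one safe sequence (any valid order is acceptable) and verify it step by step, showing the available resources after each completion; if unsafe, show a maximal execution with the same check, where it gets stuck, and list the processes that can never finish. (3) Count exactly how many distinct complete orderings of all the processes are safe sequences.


(1) Remaining need (order type-D units, type-A units, type-C units):
  P3: (5, 0, 2)
  P5: (4, 1, 2)
  P6: (5, 5, 7)
  P2: (0, 0, 0)
(2) UNSAFE.
Key observation: the wall is type-D units: completing P2, P5 brings the pool only to (4, 6, 5), and all the rest need more.
A maximal execution: P2, P5 — then nothing else fits. Check, step by step:
  pool = (3, 3, 3)
  P2: need (0, 0, 0) fits (3, 3, 3); releases (1, 1, 0), pool now (4, 4, 3)
  P5: need (4, 1, 2) fits (4, 4, 3); releases (0, 2, 2), pool now (4, 6, 5)
  P3 cannot run: need (5, 0, 2) vs free (4, 6, 5) (insufficient type-D units)
  P6 cannot run: need (5, 5, 7) vs free (4, 6, 5) (insufficient type-D units and type-C units)
Permanently blocked: P3 and P6.
(3) Exactly 0 of the possible complete orderings are safe sequences.


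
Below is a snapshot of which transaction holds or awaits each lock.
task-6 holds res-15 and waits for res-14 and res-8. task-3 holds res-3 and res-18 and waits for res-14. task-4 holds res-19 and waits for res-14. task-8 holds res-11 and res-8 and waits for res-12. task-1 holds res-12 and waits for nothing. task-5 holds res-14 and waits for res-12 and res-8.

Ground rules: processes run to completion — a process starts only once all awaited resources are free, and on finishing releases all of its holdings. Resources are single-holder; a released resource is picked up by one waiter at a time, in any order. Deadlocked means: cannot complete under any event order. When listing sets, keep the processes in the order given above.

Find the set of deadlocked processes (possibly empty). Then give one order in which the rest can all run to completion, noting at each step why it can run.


No process is deadlocked.
Key observation: every chain of waits terminates; starting from the processes that wait on nothing, all the rest unlock in turn.
One completion order for the rest: task-1, task-8, task-5, task-3, task-6, task-4.
Verifying each step:
  task-1 waits on nothing -> runs at once and releases res-12
  task-8 waits on res-12 — all released -> runs and releases res-11 and res-8
  task-5 waits on res-12 and res-8 — all released -> runs and releases res-14
  task-3 waits on res-14 — all released -> runs and releases res-3 and res-18
  task-6 waits on res-14 and res-8 — all released -> runs and releases res-15
  task-4 waits on res-14 — all released -> runs and releases res-19


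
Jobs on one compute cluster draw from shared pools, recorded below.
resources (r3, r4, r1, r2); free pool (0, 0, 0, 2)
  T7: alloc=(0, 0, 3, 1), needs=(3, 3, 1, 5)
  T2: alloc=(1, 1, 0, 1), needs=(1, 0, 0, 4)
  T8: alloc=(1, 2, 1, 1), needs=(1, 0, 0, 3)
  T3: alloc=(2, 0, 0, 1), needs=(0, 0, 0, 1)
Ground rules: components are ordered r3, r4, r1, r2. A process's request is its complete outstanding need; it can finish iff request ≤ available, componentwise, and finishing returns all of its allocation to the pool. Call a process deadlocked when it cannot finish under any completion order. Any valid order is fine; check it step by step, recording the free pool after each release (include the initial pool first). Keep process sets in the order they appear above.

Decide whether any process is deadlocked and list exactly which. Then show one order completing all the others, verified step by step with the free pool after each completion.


No process is deadlocked.
Key observation: the pool covers T3 at once, and every later process fits after earlier releases.
The rest can finish in the order T3, T8, T2, T7. Verifying each step:
  pool = (0, 0, 0, 2)
  run T3 (needs (0, 0, 0, 1), free (0, 0, 0, 2)); after release of (2, 0, 0, 1) the pool is (2, 0, 0, 3)
  run T8 (needs (1, 0, 0, 3), free (2, 0, 0, 3)); after release of (1, 2, 1, 1) the pool is (3, 2, 1, 4)
  run T2 (needs (1, 0, 0, 4), free (3, 2, 1, 4)); after release of (1, 1, 0, 1) the pool is (4, 3, 1, 5)
  run T7 (needs (3, 3, 1, 5), free (4, 3, 1, 5)); after release of (0, 0, 3, 1) the pool is (4, 3, 4, 6)
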